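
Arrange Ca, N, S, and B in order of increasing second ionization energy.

Ca < S < B < N

The second ionization energy removes an electron from the +1 ion. For each element: Ca⁺ still has 1 valence electron; N⁺ still has 4 valence electrons; S⁺ still has 5 valence electrons; B⁺ still has 2 valence electrons.
All are still removing valence electrons, so compare the +1 ions as you would atoms: IE_2 generally rises across a period (higher Z_eff) and falls down a group (larger shell), subject to the usual subshell exceptions.
Valence configurations: Ca⁺ [Ar]4s¹, N⁺ [He]2s²2p², S⁺ [Ne]3s²3p³, B⁺ [He]2s².
Approximate IE_2 values (kJ/mol): Ca 1145, N 2856, S 2252, B 2427.
Putting it together, IE_2: Ca < S < B < N.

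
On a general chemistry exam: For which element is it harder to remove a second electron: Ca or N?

The second ionization energy removes an electron from the +1 ion. For each element: Ca⁺ still has 1 valence electron; N⁺ still has 4 valence electrons.
All are still removing valence electrons, so compare the +1 ions as you would atoms: IE_2 generally rises across a period (higher Z_eff) and falls down a group (larger shell), subject to the usual subshell exceptions.
Valence configurations: Ca⁺ [Ar]4s¹, N⁺ [He]2s²2p².
The numbers (kJ/mol): Ca 1145, N 2856.
Overall IE_2 order: Ca < N.

N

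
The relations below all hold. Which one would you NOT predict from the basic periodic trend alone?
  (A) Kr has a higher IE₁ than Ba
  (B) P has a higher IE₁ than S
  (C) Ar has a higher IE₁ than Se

(B)

The general trend: IE₁ increases across a period and decreases down a group.
(A) Kr (period 4, group 18) vs Ba (period 6, group 2): the stated order agrees with the simple trend.
(B) P (period 3, group 15) vs S (period 3, group 16): the stated order contradicts the simple trend.
(C) Ar (period 3, group 18) vs Se (period 4, group 16): the stated order agrees with the simple trend.
The exception is (B): S (3p⁴) ionizes more easily than half-filled P (3p³) because the paired 3p electron in S is pushed out by e⁻–e⁻ repulsion.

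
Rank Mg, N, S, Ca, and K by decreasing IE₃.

After 2 electrons have been removed, what remains? Mg²⁺ is the bare [Ne] core; N²⁺ still has 3 valence electrons; S²⁺ still has 4 valence electrons; Ca²⁺ is the bare [Ar] core; K²⁺ is already 1 electron into the core.
Usually core removal costs more than valence removal, but here the competition is close: a tightly held n=2 valence electron can cost more to remove than an n=3 core electron, so the actual values have to decide it.
Valence configurations: N²⁺ [He]2s²2p¹, S²⁺ [Ne]3s²3p².
The numbers (kJ/mol): Mg 7733, N 4578, S 3357, Ca 4912, K 4420.
Hence IE_3: S < K < N < Ca < Mg.

Mg > Ca > N > K > S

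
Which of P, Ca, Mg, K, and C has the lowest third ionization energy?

The third ionization energy removes an electron from the +2 ion. For each element: P²⁺ still has 3 valence electrons; Ca²⁺ is the bare [Ar] core; Mg²⁺ is the bare [Ne] core; K²⁺ is already 1 electron into the core; C²⁺ still has 2 valence electrons.
Usually core removal costs more than valence removal, but here the competition is close: a tightly held n=2 valence electron can cost more to remove than an n=3 core electron, so the actual values have to decide it.
Valence configurations: P²⁺ [Ne]3s²3p¹, C²⁺ [He]2s².
Tabulated IE_3 (kJ/mol): P 2914, Ca 4912, Mg 7733, K 4420, C 4620.
Hence IE_3: P < K < C < Ca < Mg.

P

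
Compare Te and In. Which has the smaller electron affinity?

In is in period 5, group 13; Te is in period 5, group 16.
Atoms with high Z_eff and room in the valence shell (especially the halogens) have the most exothermic electron affinities.
All lie in period 5, so electron affinity increases left to right.
So In has the smaller electron affinity (In < Te).

In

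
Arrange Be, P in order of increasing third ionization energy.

The third ionization energy removes an electron from the +2 ion. For each element: Be²⁺ is the bare [He] core; P²⁺ still has 3 valence electrons.
Core electrons are held far more tightly than valence electrons, so Be tops the IE_3 order.
The numbers (kJ/mol): Be 14849, P 2914.
Hence IE_3: P < Be.

P, Be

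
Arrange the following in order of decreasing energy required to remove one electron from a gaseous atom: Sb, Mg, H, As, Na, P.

H > P > As > Sb > Mg > Na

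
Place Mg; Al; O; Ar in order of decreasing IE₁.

O is in period 2, group 16; Mg is in period 3, group 2; Al is in period 3, group 13; Ar is in period 3, group 18.
Removing the outermost electron gets harder across a period and easier down a group.
Here both period and group differ, so the two effects have to be weighed against each other.
Mg > Al: this pair runs against the simple trend — see the exception note.
O > Mg: both effects reinforce here, so O is clearly the higher of the two.
Ar > O: the two effects oppose for this pair; the across-period effect wins (1521 vs 1314 kJ/mol).
Note the exception: Mg has a higher first ionization energy than Al, contrary to the simple trend — Al's single 3p electron is easier to remove than one from Mg's filled 3s².
Approximate values (kJ/mol): O 1314, Mg 738, Al 578, Ar 1521.
So from highest to lowest: Ar > O > Mg > Al.

Ar > O > Mg > Al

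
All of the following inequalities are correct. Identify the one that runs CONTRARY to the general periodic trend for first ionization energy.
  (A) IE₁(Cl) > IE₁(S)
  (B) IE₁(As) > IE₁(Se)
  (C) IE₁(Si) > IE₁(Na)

(B)

The general trend: first ionization energy increases across a period and decreases down a group.
(A) Cl (period 3, group 17) vs S (period 3, group 16): the stated order agrees with the simple trend.
(B) As (period 4, group 15) vs Se (period 4, group 16): the stated order contradicts the simple trend.
(C) Si (period 3, group 14) vs Na (period 3, group 1): the stated order agrees with the simple trend.
The exception is (B): Se (4p⁴) ionizes more easily than half-filled As (4p³).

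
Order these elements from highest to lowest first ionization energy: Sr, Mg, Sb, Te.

Te > Sb > Mg > Sr

Mg is in period 3, group 2; Sr is in period 5, group 2; Sb is in period 5, group 15; Te is in period 5, group 16.
Across a period the outer electron is held more tightly (higher IE₁); down a group it sits in a higher shell, more shielded, and comes off more easily.
Neither a single period nor a single group — weigh both effects.
Mg > Sr: they share group 2; the group trend gives Mg the larger value.
Sb > Mg: period and group pull opposite ways; the across-period shift dominates (831 vs 738 kJ/mol).
Te > Sb: both are in period 5; the period trend gives Te the larger value.
Tabulated first ionization energy (kJ/mol): Mg 738, Sr 550, Sb 831, Te 869.
So from highest to lowest: Te > Sb > Mg > Sr.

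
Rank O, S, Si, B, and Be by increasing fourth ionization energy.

Si < S < O < Be < B

Consider each +3 ion: O³⁺ still has 3 valence electrons; S³⁺ still has 3 valence electrons; Si³⁺ still has 1 valence electron; B³⁺ is the bare [He] core; Be³⁺ is already 1 electron into the core.
Core electrons are held far more tightly than valence electrons, so Be and B top the IE_4 order.
Valence configurations: O³⁺ [He]2s²2p¹, S³⁺ [Ne]3s²3p¹, Si³⁺ [Ne]3s¹.
Approximate IE_4 values (kJ/mol): O 7469, S 4556, Si 4356, B 25026, Be 21007.
Overall IE_4 order: Si < S < O < Be < B.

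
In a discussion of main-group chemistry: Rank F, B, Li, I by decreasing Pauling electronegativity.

F, I, B, Li

Li is in period 2, group 1; B is in period 2, group 13; F is in period 2, group 17; I is in period 5, group 17.
Smaller atoms with higher effective nuclear charge are more electronegative.
Here both period and group differ, so the two effects have to be weighed against each other.
B > Li: B lies to the right of Li in period 2, so the across-period effect alone puts B higher.
I > B: the two effects oppose for this pair; the across-period effect wins (2.66 vs 2.04).
F > I: they share group 17; the group trend gives F the larger value.
For reference (Pauling): Li 0.98, B 2.04, F 3.98, I 2.66.
So from highest to lowest: F > I > B > Li.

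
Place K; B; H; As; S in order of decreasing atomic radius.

H is in period 1, group 1; B is in period 2, group 13; S is in period 3, group 16; K is in period 4, group 1; As is in period 4, group 15.
Moving right in a period, electrons are added to the same shell under a stronger nuclear pull, so atoms get smaller; moving down, a new shell is opened and atoms get larger.
These span different periods and groups, so the two trends combine.
B > H: the two effects oppose for this pair; the down-group effect wins (85 vs 32 pm).
S > B: period and group pull opposite ways; the down-group shift dominates (103 vs 85 pm).
As > S: both effects reinforce here, so As is clearly the larger of the two.
K > As: both are in period 4; the period trend gives K the larger value.
Tabulated atomic radius (pm): H 32, B 85, S 103, K 196, As 121.
So from largest to smallest: K > As > S > B > H.

K, As, S, B, H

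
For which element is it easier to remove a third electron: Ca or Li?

Ca

The third ionization energy removes an electron from the +2 ion. For each element: Ca²⁺ is the bare [Ar] core; Li²⁺ is already 1 electron into the core.
All of these are removing an electron from a noble-gas core or deeper; the smaller core (lower principal quantum number) is held far more tightly, and within a period the higher nuclear charge binds the same core more tightly.
The numbers (kJ/mol): Ca 4912, Li 11815.
So the third ionization energies run Ca < Li.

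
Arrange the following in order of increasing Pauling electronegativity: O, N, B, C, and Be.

Be, B, C, N, O

Be is in period 2, group 2; B is in period 2, group 13; C is in period 2, group 14; N is in period 2, group 15; O is in period 2, group 16.
Smaller atoms with higher effective nuclear charge are more electronegative.
All lie in period 2, so electronegativity increases left to right.
So from lowest to highest: Be < B < C < N < O.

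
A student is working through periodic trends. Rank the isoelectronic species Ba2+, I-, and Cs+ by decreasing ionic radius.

I- > Cs+ > Ba2+

All of these have 54 electrons, so size is governed by nuclear charge alone: the more protons, the stronger the pull on the same electron cloud, and the smaller the ion.
Nuclear charges: Ba2+ (Z=56), Cs+ (Z=55), I- (Z=53).
Largest to smallest: I- > Cs+ > Ba2+.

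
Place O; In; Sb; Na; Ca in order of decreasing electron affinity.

O > Sb > Na > In > Ca

Adding an electron releases more energy for atoms nearer the top right (short of the noble gases).
Neither a single period nor a single group — weigh both effects.
In > Ca: period and group pull opposite ways; the across-period shift dominates (29 vs 2 kJ/mol).
Na > In: period and group pull opposite ways; the down-group shift dominates (53 vs 29 kJ/mol).
Sb > Na: the two effects oppose for this pair; the across-period effect wins (103 vs 53 kJ/mol).
O > Sb: both effects reinforce here, so O is clearly the higher of the two.
For reference (kJ/mol): O 141, Na 53, Ca 2, In 29, Sb 103.
So from highest to lowest: O > Sb > Na > In > Ca.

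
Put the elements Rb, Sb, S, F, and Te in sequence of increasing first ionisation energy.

F is in period 2, group 17; S is in period 3, group 16; Rb is in period 5, group 1; Sb is in period 5, group 15; Te is in period 5, group 16.
First ionization energy rises across a period (greater Z_eff holds electrons more tightly) and falls down a group (valence electrons are farther from the nucleus).
Here both period and group differ, so the two effects have to be weighed against each other.
Sb > Rb: Sb lies to the right of Rb in period 5, so the across-period effect alone puts Sb higher.
Te > Sb: both are in period 5; the period trend gives Te the larger value.
S > Te: they share group 16; the group trend gives S the larger value.
F > S: both effects reinforce here, so F is clearly the higher of the two.
Tabulated first ionization energy (kJ/mol): F 1681, S 1000, Rb 403, Sb 831, Te 869.
So from lowest to highest: Rb < Sb < Te < S < F.

Rb, Sb, Te, S, F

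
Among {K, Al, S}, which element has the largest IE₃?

The third ionization energy removes an electron from the +2 ion. For each element: K²⁺ is already 1 electron into the core; Al²⁺ still has 1 valence electron; S²⁺ still has 4 valence electrons.
Breaking into a closed-shell core is much more expensive than removing a leftover valence electron — K has the largest IE_3 here.
Valence configurations: Al²⁺ [Ne]3s¹, S²⁺ [Ne]3s²3p².
Approximate IE_3 values (kJ/mol): K 4420, Al 2745, S 3357.
Putting it together, IE_3: Al < S < K.

K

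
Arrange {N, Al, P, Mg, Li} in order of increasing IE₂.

Mg, Al, P, N, Li

After 1 electron has been removed, what remains? N⁺ still has 4 valence electrons; Al⁺ still has 2 valence electrons; P⁺ still has 4 valence electrons; Mg⁺ still has 1 valence electron; Li⁺ is the bare [He] core.
Breaking into a closed-shell core is much more expensive than removing a leftover valence electron — Li has the largest IE_2 here.
Valence configurations: N⁺ [He]2s²2p², Al⁺ [Ne]3s², P⁺ [Ne]3s²3p², Mg⁺ [Ne]3s¹.
Tabulated IE_2 (kJ/mol): N 2856, Al 1817, P 1907, Mg 1451, Li 7298.
So the second ionization energies run Mg < Al < P < N < Li.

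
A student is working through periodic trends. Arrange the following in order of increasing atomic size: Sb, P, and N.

N is in period 2, group 15; P is in period 3, group 15; Sb is in period 5, group 15.
Across a period the added protons contract the valence shell; down a group each new principal shell makes the atom larger.
All are in group 15, so atomic radius increases down the group.
So from smallest to largest: N < P < Sb.

N < P < Sb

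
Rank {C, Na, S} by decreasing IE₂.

Na > C > S

After 1 electron has been removed, what remains? C⁺ still has 3 valence electrons; Na⁺ is the bare [Ne] core; S⁺ still has 5 valence electrons.
Core electrons are held far more tightly than valence electrons, so Na tops the IE_2 order.
Valence configurations: C⁺ [He]2s²2p¹, S⁺ [Ne]3s²3p³.
Approximate IE_2 values (kJ/mol): C 2353, Na 4562, S 2252.
Putting it together, IE_2: S < C < Na.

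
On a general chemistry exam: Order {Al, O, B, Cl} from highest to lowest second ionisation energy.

Consider each +1 ion: Al⁺ still has 2 valence electrons; O⁺ still has 5 valence electrons; B⁺ still has 2 valence electrons; Cl⁺ still has 6 valence electrons.
All are still removing valence electrons, so compare the +1 ions as you would atoms: IE_2 generally rises across a period (higher Z_eff) and falls down a group (larger shell), subject to the usual subshell exceptions.
Valence configurations: Al⁺ [Ne]3s², O⁺ [He]2s²2p³, B⁺ [He]2s², Cl⁺ [Ne]3s²3p⁴.
Approximate IE_2 values (kJ/mol): Al 1817, O 3388, B 2427, Cl 2298.
Putting it together, IE_2: Al < Cl < B < O.

O > B > Cl > Al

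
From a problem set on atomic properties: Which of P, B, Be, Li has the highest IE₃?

Be

Consider each +2 ion: P²⁺ still has 3 valence electrons; B²⁺ still has 1 valence electron; Be²⁺ is the bare [He] core; Li²⁺ is already 1 electron into the core.
Core electrons are held far more tightly than valence electrons, so Li and Be top the IE_3 order.
Valence configurations: P²⁺ [Ne]3s²3p¹, B²⁺ [He]2s¹.
Tabulated IE_3 (kJ/mol): P 2914, B 3660, Be 14849, Li 11815.
Overall IE_3 order: P < B < Li < Be.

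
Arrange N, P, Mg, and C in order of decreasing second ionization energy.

The second ionization energy removes an electron from the +1 ion. For each element: N⁺ still has 4 valence electrons; P⁺ still has 4 valence electrons; Mg⁺ still has 1 valence electron; C⁺ still has 3 valence electrons.
All are still removing valence electrons, so compare the +1 ions as you would atoms: IE_2 generally rises across a period (higher Z_eff) and falls down a group (larger shell), subject to the usual subshell exceptions.
Valence configurations: N⁺ [He]2s²2p², P⁺ [Ne]3s²3p², Mg⁺ [Ne]3s¹, C⁺ [He]2s²2p¹.
The numbers (kJ/mol): N 2856, P 1907, Mg 1451, C 2353.
So the second ionization energies run Mg < P < C < N.

N, C, P, Mg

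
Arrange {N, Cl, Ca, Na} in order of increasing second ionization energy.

The second ionization energy removes an electron from the +1 ion. For each element: N⁺ still has 4 valence electrons; Cl⁺ still has 6 valence electrons; Ca⁺ still has 1 valence electron; Na⁺ is the bare [Ne] core.
Core electrons are held far more tightly than valence electrons, so Na tops the IE_2 order.
Valence configurations: N⁺ [He]2s²2p², Cl⁺ [Ne]3s²3p⁴, Ca⁺ [Ar]4s¹.
Approximate IE_2 values (kJ/mol): N 2856, Cl 2298, Ca 1145, Na 4562.
So the second ionization energies run Ca < Cl < N < Na.

Ca < Cl < N < Na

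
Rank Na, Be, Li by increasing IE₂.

After 1 electron has been removed, what remains? Na⁺ is the bare [Ne] core; Be⁺ still has 1 valence electron; Li⁺ is the bare [He] core.
Core electrons are held far more tightly than valence electrons, so Na and Li top the IE_2 order.
The numbers (kJ/mol): Na 4562, Be 1757, Li 7298.
Overall IE_2 order: Be < Na < Li.

Be < Na < Li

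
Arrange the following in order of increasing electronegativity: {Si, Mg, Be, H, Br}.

H is in period 1, group 1; Be is in period 2, group 2; Mg is in period 3, group 2; Si is in period 3, group 14; Br is in period 4, group 17.
Atoms toward the upper right of the periodic table pull bonding electrons most strongly.
Here both period and group differ, so the two effects have to be weighed against each other.
Be > Mg: Be sits above Mg in group 2, so the down-group effect alone puts Be higher.
Si > Be: period and group pull opposite ways; the across-period shift dominates (1.90 vs 1.57).
H > Si: period and group pull opposite ways; the down-group shift dominates (2.20 vs 1.90).
Br > H: the two effects oppose for this pair; the across-period effect wins (2.96 vs 2.20).
Tabulated electronegativity (Pauling): H 2.20, Be 1.57, Mg 1.31, Si 1.90, Br 2.96.
So from lowest to highest: Mg < Be < Si < H < Br.

Mg < Be < Si < H < Br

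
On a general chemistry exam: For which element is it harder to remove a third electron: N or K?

N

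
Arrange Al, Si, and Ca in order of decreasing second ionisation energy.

Al > Si > Ca

The second ionization energy removes an electron from the +1 ion. For each element: Al⁺ still has 2 valence electrons; Si⁺ still has 3 valence electrons; Ca⁺ still has 1 valence electron.
All are still removing valence electrons, so compare the +1 ions as you would atoms: IE_2 generally rises across a period (higher Z_eff) and falls down a group (larger shell), subject to the usual subshell exceptions.
Valence configurations: Al⁺ [Ne]3s², Si⁺ [Ne]3s²3p¹, Ca⁺ [Ar]4s¹.
Si⁺ loses a lone 3p electron whereas Al⁺ must break into a filled 3s² pair, so IE_2(Al) > IE_2(Si) even though Si has the higher nuclear charge.
Tabulated IE_2 (kJ/mol): Al 1817, Si 1577, Ca 1145.
So the second ionization energies run Ca < Si < Al.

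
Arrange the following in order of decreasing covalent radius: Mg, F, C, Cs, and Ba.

Cs, Ba, Mg, C, F

C is in period 2, group 14; F is in period 2, group 17; Mg is in period 3, group 2; Cs is in period 6, group 1; Ba is in period 6, group 2.
Atomic radius shrinks across a period as nuclear charge pulls the same shell inward, and grows down a group as new shells are added.
Neither a single period nor a single group — weigh both effects.
C > F: C lies to the left of F in period 2, so the across-period effect alone puts C larger.
Mg > C: relative to C, both the across-period and down-group shifts push Mg's atomic radius up.
Ba > Mg: they share group 2; the group trend gives Ba the larger value.
Cs > Ba: Cs lies to the left of Ba in period 6, so the across-period effect alone puts Cs larger.
For reference (pm): C 75, F 64, Mg 139, Cs 232, Ba 196.
So from largest to smallest: Cs > Ba > Mg > C > F.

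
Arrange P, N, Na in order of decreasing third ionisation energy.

Consider each +2 ion: P²⁺ still has 3 valence electrons; N²⁺ still has 3 valence electrons; Na²⁺ is already 1 electron into the core.
Breaking into a closed-shell core is much more expensive than removing a leftover valence electron — Na has the largest IE_3 here.
Valence configurations: P²⁺ [Ne]3s²3p¹, N²⁺ [He]2s²2p¹.
The numbers (kJ/mol): P 2914, N 4578, Na 6910.
So the third ionization energies run P < N < Na.

Na > N > P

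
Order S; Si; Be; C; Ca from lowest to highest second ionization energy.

Ca < Si < Be < S < C

After 1 electron has been removed, what remains? S⁺ still has 5 valence electrons; Si⁺ still has 3 valence electrons; Be⁺ still has 1 valence electron; C⁺ still has 3 valence electrons; Ca⁺ still has 1 valence electron.
All are still removing valence electrons, so compare the +1 ions as you would atoms: IE_2 generally rises across a period (higher Z_eff) and falls down a group (larger shell), subject to the usual subshell exceptions.
Valence configurations: S⁺ [Ne]3s²3p³, Si⁺ [Ne]3s²3p¹, Be⁺ [He]2s¹, C⁺ [He]2s²2p¹, Ca⁺ [Ar]4s¹.
Approximate IE_2 values (kJ/mol): S 2252, Si 1577, Be 1757, C 2353, Ca 1145.
Hence IE_2: Ca < Si < Be < S < C.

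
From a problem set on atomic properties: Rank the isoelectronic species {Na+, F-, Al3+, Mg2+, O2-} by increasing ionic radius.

All of these have 10 electrons, so size is governed by nuclear charge alone: the more protons, the stronger the pull on the same electron cloud, and the smaller the ion.
Nuclear charges: Al3+ (Z=13), Mg2+ (Z=12), Na+ (Z=11), F- (Z=9), O2- (Z=8).
Smallest to largest: Al3+ < Mg2+ < Na+ < F- < O2-.

Al3+, Mg2+, Na+, F-, O2-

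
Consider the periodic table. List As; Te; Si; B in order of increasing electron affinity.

B is in period 2, group 13; Si is in period 3, group 14; As is in period 4, group 15; Te is in period 5, group 16.
EA tends to increase across a period and decrease down a group, though the pattern is less regular than for IE or radius.
A diagonal step moves right (one effect) and down (the opposite effect) at once.
As > B: period and group pull opposite ways; the across-period shift dominates (78 vs 27 kJ/mol).
Si > As: the two effects oppose for this pair; the down-group effect wins (134 vs 78 kJ/mol).
Te > Si: the two effects oppose for this pair; the across-period effect wins (190 vs 134 kJ/mol).
Tabulated electron affinity (kJ/mol): B 27, Si 134, As 78, Te 190.
So from lowest to highest: B < As < Si < Te.

B < As < Si < Te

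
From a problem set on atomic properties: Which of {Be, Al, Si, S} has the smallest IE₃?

IE_3 is the cost of taking one more electron from the +2 cation: Be²⁺ is the bare [He] core; Al²⁺ still has 1 valence electron; Si²⁺ still has 2 valence electrons; S²⁺ still has 4 valence electrons.
Core electrons are held far more tightly than valence electrons, so Be tops the IE_3 order.
Valence configurations: Al²⁺ [Ne]3s¹, Si²⁺ [Ne]3s², S²⁺ [Ne]3s²3p².
The numbers (kJ/mol): Be 14849, Al 2745, Si 3232, S 3357.
Hence IE_3: Al < Si < S < Be.

Al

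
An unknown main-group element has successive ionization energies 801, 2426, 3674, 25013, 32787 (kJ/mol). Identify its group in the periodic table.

Group 13

Look for the largest jump between consecutive ionization energies: IE4/IE3 ≈ 6.8, far larger than any earlier ratio.
That jump marks the point where a core electron is being removed. So the atom has 3 valence electrons.
A main-group element with 3 valence electrons is in group 13.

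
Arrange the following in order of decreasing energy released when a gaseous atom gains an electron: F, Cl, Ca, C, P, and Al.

Cl > F > C > P > Al > Ca

Electron affinity generally becomes more exothermic across a period toward the halogens and less exothermic down a group.
Neither a single period nor a single group — weigh both effects.
Al > Ca: relative to Ca, both the across-period and down-group shifts push Al's electron affinity up.
P > Al: both are in period 3; the period trend gives P the larger value.
C > P: period and group pull opposite ways; the down-group shift dominates (122 vs 72 kJ/mol).
F > C: F lies to the right of C in period 2, so the across-period effect alone puts F higher.
Cl > F: this pair runs against the simple trend — see the exception note.
Note the exception: Cl has a higher electron affinity than F, contrary to the simple trend — F's small 2p subshell makes the incoming electron feel strong e⁻–e⁻ repulsion, so Cl actually releases more energy on gaining an electron.
Tabulated electron affinity (kJ/mol): C 122, F 328, Al 42, P 72, Cl 349, Ca 2.
So from highest to lowest: Cl > F > C > P > Al > Ca.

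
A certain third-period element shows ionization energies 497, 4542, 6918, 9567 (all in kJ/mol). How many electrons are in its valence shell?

Look for the largest jump between consecutive ionization energies: IE2/IE1 ≈ 9.1, far larger than any earlier ratio.
That jump marks the point where a core electron is being removed. So the atom has 1 valence electron.

1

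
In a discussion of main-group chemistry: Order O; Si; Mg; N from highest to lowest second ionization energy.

After 1 electron has been removed, what remains? O⁺ still has 5 valence electrons; Si⁺ still has 3 valence electrons; Mg⁺ still has 1 valence electron; N⁺ still has 4 valence electrons.
All are still removing valence electrons, so compare the +1 ions as you would atoms: IE_2 generally rises across a period (higher Z_eff) and falls down a group (larger shell), subject to the usual subshell exceptions.
Valence configurations: O⁺ [He]2s²2p³, Si⁺ [Ne]3s²3p¹, Mg⁺ [Ne]3s¹, N⁺ [He]2s²2p².
Tabulated IE_2 (kJ/mol): O 3388, Si 1577, Mg 1451, N 2856.
Hence IE_2: Mg < Si < N < O.

O, N, Si, Mg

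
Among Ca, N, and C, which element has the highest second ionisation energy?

Consider each +1 ion: Ca⁺ still has 1 valence electron; N⁺ still has 4 valence electrons; C⁺ still has 3 valence electrons.
All are still removing valence electrons, so compare the +1 ions as you would atoms: IE_2 generally rises across a period (higher Z_eff) and falls down a group (larger shell), subject to the usual subshell exceptions.
Valence configurations: Ca⁺ [Ar]4s¹, N⁺ [He]2s²2p², C⁺ [He]2s²2p¹.
Tabulated IE_2 (kJ/mol): Ca 1145, N 2856, C 2353.
Hence IE_2: Ca < C < N.

N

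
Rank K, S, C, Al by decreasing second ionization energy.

K, C, S, Al

The second ionization energy removes an electron from the +1 ion. For each element: K⁺ is the bare [Ar] core; S⁺ still has 5 valence electrons; C⁺ still has 3 valence electrons; Al⁺ still has 2 valence electrons.
Pulling an electron out of a noble-gas core costs far more than removing a remaining valence electron, so K sits at the high end of IE_2.
Valence configurations: S⁺ [Ne]3s²3p³, C⁺ [He]2s²2p¹, Al⁺ [Ne]3s².
The numbers (kJ/mol): K 3052, S 2252, C 2353, Al 1817.
Putting it together, IE_2: Al < S < C < K.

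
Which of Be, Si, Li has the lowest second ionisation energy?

Si

Consider each +1 ion: Be⁺ still has 1 valence electron; Si⁺ still has 3 valence electrons; Li⁺ is the bare [He] core.
Core electrons are held far more tightly than valence electrons, so Li tops the IE_2 order.
Valence configurations: Be⁺ [He]2s¹, Si⁺ [Ne]3s²3p¹.
The numbers (kJ/mol): Be 1757, Si 1577, Li 7298.
So the second ionization energies run Si < Be < Li.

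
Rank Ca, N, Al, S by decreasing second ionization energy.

IE_2 is the cost of taking one more electron from the +1 cation: Ca⁺ still has 1 valence electron; N⁺ still has 4 valence electrons; Al⁺ still has 2 valence electrons; S⁺ still has 5 valence electrons.
All are still removing valence electrons, so compare the +1 ions as you would atoms: IE_2 generally rises across a period (higher Z_eff) and falls down a group (larger shell), subject to the usual subshell exceptions.
Valence configurations: Ca⁺ [Ar]4s¹, N⁺ [He]2s²2p², Al⁺ [Ne]3s², S⁺ [Ne]3s²3p³.
Tabulated IE_2 (kJ/mol): Ca 1145, N 2856, Al 1817, S 2252.
So the second ionization energies run Ca < Al < S < N.

N > S > Al > Ca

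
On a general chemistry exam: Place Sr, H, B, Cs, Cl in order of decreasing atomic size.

Cs, Sr, Cl, B, H

Radius decreases left→right (rising Z_eff, same n) and increases top→bottom (higher n).
Here both period and group differ, so the two effects have to be weighed against each other.
B > H: period and group pull opposite ways; the down-group shift dominates (85 vs 32 pm).
Cl > B: the two effects oppose for this pair; the down-group effect wins (99 vs 85 pm).
Sr > Cl: relative to Cl, both the across-period and down-group shifts push Sr's atomic radius up.
Cs > Sr: both effects reinforce here, so Cs is clearly the larger of the two.
For reference (pm): H 32, B 85, Cl 99, Sr 185, Cs 232.
So from largest to smallest: Cs > Sr > Cl > B > H.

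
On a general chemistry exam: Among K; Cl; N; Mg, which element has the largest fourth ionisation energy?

Mg

After 3 electrons have been removed, what remains? K³⁺ is already 2 electrons into the core; Cl³⁺ still has 4 valence electrons; N³⁺ still has 2 valence electrons; Mg³⁺ is already 1 electron into the core.
Usually core removal costs more than valence removal, but here the competition is close: a tightly held n=2 valence electron can cost more to remove than an n=3 core electron, so the actual values have to decide it.
Valence configurations: Cl³⁺ [Ne]3s²3p², N³⁺ [He]2s².
Tabulated IE_4 (kJ/mol): K 5877, Cl 5159, N 7475, Mg 10543.
Hence IE_4: Cl < K < N < Mg.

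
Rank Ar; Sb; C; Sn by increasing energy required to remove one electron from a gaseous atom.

Sn < Sb < C < Ar

C is in period 2, group 14; Ar is in period 3, group 18; Sn is in period 5, group 14; Sb is in period 5, group 15.
Across a period the outer electron is held more tightly (higher IE₁); down a group it sits in a higher shell, more shielded, and comes off more easily.
Here both period and group differ, so the two effects have to be weighed against each other.
Sb > Sn: both are in period 5; the period trend gives Sb the larger value.
C > Sb: period and group pull opposite ways; the down-group shift dominates (1086 vs 831 kJ/mol).
Ar > C: the two effects oppose for this pair; the across-period effect wins (1521 vs 1086 kJ/mol).
For reference (kJ/mol): C 1086, Ar 1521, Sn 709, Sb 831.
So from lowest to highest: Sn < Sb < C < Ar.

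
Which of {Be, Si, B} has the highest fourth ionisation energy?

B

IE_4 is the cost of taking one more electron from the +3 cation: Be³⁺ is already 1 electron into the core; Si³⁺ still has 1 valence electron; B³⁺ is the bare [He] core.
Core electrons are held far more tightly than valence electrons, so Be and B top the IE_4 order.
The numbers (kJ/mol): Be 21007, Si 4356, B 25026.
Overall IE_4 order: Si < Be < B.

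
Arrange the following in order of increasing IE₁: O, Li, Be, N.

Li < Be < O < N

Li is in period 2, group 1; Be is in period 2, group 2; N is in period 2, group 15; O is in period 2, group 16.
Removing the outermost electron gets harder across a period and easier down a group.
All lie in period 2; the across-period trend (first ionization energy increases left to right) applies, with the exception below.
Note the exception: N has a higher first ionization energy than O, contrary to the simple trend — pairing an electron in O's 2p⁴ costs repulsion energy, so O ionizes more easily than half-filled N (2p³).
Tabulated first ionization energy (kJ/mol): Li 520, Be 900, N 1402, O 1314.
So from lowest to highest: Li < Be < O < N.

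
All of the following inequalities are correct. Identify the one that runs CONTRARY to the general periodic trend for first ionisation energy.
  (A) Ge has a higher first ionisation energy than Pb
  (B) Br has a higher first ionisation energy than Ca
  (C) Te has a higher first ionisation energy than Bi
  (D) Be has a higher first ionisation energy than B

The general trend: first ionisation energy increases across a period and decreases down a group.
(A) Ge (period 4, group 14) vs Pb (period 6, group 14): the stated order agrees with the simple trend.
(B) Br (period 4, group 17) vs Ca (period 4, group 2): the stated order agrees with the simple trend.
(C) Te (period 5, group 16) vs Bi (period 6, group 15): the stated order agrees with the simple trend.
(D) Be (period 2, group 2) vs B (period 2, group 13): the stated order contradicts the simple trend.
The exception is (D): removing B's lone 2p electron is easier than breaking Be's filled 2s².

(D)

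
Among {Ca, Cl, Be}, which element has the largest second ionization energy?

After 1 electron has been removed, what remains? Ca⁺ still has 1 valence electron; Cl⁺ still has 6 valence electrons; Be⁺ still has 1 valence electron.
All are still removing valence electrons, so compare the +1 ions as you would atoms: IE_2 generally rises across a period (higher Z_eff) and falls down a group (larger shell), subject to the usual subshell exceptions.
Valence configurations: Ca⁺ [Ar]4s¹, Cl⁺ [Ne]3s²3p⁴, Be⁺ [He]2s¹.
Approximate IE_2 values (kJ/mol): Ca 1145, Cl 2298, Be 1757.
Putting it together, IE_2: Ca < Be < Cl.

Cl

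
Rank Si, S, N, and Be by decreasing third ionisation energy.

Be > N > S > Si

IE_3 is the cost of taking one more electron from the +2 cation: Si²⁺ still has 2 valence electrons; S²⁺ still has 4 valence electrons; N²⁺ still has 3 valence electrons; Be²⁺ is the bare [He] core.
Pulling an electron out of a noble-gas core costs far more than removing a remaining valence electron, so Be sits at the high end of IE_3.
Valence configurations: Si²⁺ [Ne]3s², S²⁺ [Ne]3s²3p², N²⁺ [He]2s²2p¹.
The numbers (kJ/mol): Si 3232, S 3357, N 4578, Be 14849.
Overall IE_3 order: Si < S < N < Be.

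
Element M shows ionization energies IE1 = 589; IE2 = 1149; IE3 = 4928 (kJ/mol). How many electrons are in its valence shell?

2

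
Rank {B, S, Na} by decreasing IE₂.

The second ionization energy removes an electron from the +1 ion. For each element: B⁺ still has 2 valence electrons; S⁺ still has 5 valence electrons; Na⁺ is the bare [Ne] core.
Pulling an electron out of a noble-gas core costs far more than removing a remaining valence electron, so Na sits at the high end of IE_2.
Valence configurations: B⁺ [He]2s², S⁺ [Ne]3s²3p³.
Tabulated IE_2 (kJ/mol): B 2427, S 2252, Na 4562.
So the second ionization energies run S < B < Na.

Na, B, S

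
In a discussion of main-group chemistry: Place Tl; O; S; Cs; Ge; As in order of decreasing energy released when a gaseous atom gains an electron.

S > O > Ge > As > Cs > Tl

Adding an electron releases more energy for atoms nearer the top right (short of the noble gases).
Neither a single period nor a single group — weigh both effects.
Cs > Tl: this pair runs against the simple trend — see the exception note.
As > Cs: relative to Cs, both the across-period and down-group shifts push As's electron affinity up.
Ge > As: this pair runs against the simple trend — see the exception note.
O > Ge: relative to Ge, both the across-period and down-group shifts push O's electron affinity up.
S > O: this pair runs against the simple trend — see the exception note.
Note the exception: Cs has a higher electron affinity than Tl, contrary to the simple trend — Tl's ns²np¹ configuration gives only a small electron affinity — the sparsely filled np subshell binds an added electron weakly.
Note the exception: Ge has a higher electron affinity than As, contrary to the simple trend — adding an electron to As's half-filled 4p³ is unfavourable, so Ge (4p²) has the more exothermic EA.
Note the exception: S has a higher electron affinity than O, contrary to the simple trend — the compact 2p subshell of O repels the added electron more than S's larger 3p does.
For reference (kJ/mol): O 141, S 200, Ge 119, As 78, Cs 46, Tl 19.
So from highest to lowest: S > O > Ge > As > Cs > Tl.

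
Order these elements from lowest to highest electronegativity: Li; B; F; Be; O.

Li < Be < B < O < F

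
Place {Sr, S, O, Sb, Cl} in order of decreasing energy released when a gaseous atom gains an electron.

Cl > S > O > Sb > Sr

O is in period 2, group 16; S is in period 3, group 16; Cl is in period 3, group 17; Sr is in period 5, group 2; Sb is in period 5, group 15.
EA tends to increase across a period and decrease down a group, though the pattern is less regular than for IE or radius.
Here both period and group differ, so the two effects have to be weighed against each other.
Sb > Sr: both are in period 5; the period trend gives Sb the larger value.
O > Sb: both effects reinforce here, so O is clearly the higher of the two.
S > O: this pair runs against the simple trend — see the exception note.
Cl > S: both are in period 3; the period trend gives Cl the larger value.
Note the exception: S has a higher electron affinity than O, contrary to the simple trend — the compact 2p subshell of O repels the added electron more than S's larger 3p does.
Approximate values (kJ/mol): O 141, S 200, Cl 349, Sr 5, Sb 103.
So from highest to lowest: Cl > S > O > Sb > Sr.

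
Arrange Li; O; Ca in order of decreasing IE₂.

Consider each +1 ion: Li⁺ is the bare [He] core; O⁺ still has 5 valence electrons; Ca⁺ still has 1 valence electron.
Core electrons are held far more tightly than valence electrons, so Li tops the IE_2 order.
Valence configurations: O⁺ [He]2s²2p³, Ca⁺ [Ar]4s¹.
The numbers (kJ/mol): Li 7298, O 3388, Ca 1145.
So the second ionization energies run Ca < O < Li.

Li > O > Ca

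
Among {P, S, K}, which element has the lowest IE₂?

P

IE_2 is the cost of taking one more electron from the +1 cation: P⁺ still has 4 valence electrons; S⁺ still has 5 valence electrons; K⁺ is the bare [Ar] core.
Breaking into a closed-shell core is much more expensive than removing a leftover valence electron — K has the largest IE_2 here.
Valence configurations: P⁺ [Ne]3s²3p², S⁺ [Ne]3s²3p³.
Approximate IE_2 values (kJ/mol): P 1907, S 2252, K 3052.
So the second ionization energies run P < S < K.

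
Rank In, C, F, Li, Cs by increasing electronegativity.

Cs < Li < In < C < F

Li is in period 2, group 1; C is in period 2, group 14; F is in period 2, group 17; In is in period 5, group 13; Cs is in period 6, group 1.
Atoms toward the upper right of the periodic table pull bonding electrons most strongly.
Here both period and group differ, so the two effects have to be weighed against each other.
Li > Cs: Li sits above Cs in group 1, so the down-group effect alone puts Li higher.
In > Li: period and group pull opposite ways; the across-period shift dominates (1.78 vs 0.98).
C > In: relative to In, both the across-period and down-group shifts push C's electronegativity up.
F > C: both are in period 2; the period trend gives F the larger value.
Tabulated electronegativity (Pauling): Li 0.98, C 2.55, F 3.98, In 1.78, Cs 0.79.
So from lowest to highest: Cs < Li < In < C < F.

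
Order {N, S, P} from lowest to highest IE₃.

P, S, N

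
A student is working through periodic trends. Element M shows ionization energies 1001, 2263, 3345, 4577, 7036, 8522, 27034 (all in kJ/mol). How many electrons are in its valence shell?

6

Look for the largest jump between consecutive ionization energies: IE7/IE6 ≈ 3.2, far larger than any earlier ratio.
That jump marks the point where a core electron is being removed. So the atom has 6 valence electrons.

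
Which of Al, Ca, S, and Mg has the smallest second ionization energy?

Ca

The second ionization energy removes an electron from the +1 ion. For each element: Al⁺ still has 2 valence electrons; Ca⁺ still has 1 valence electron; S⁺ still has 5 valence electrons; Mg⁺ still has 1 valence electron.
All are still removing valence electrons, so compare the +1 ions as you would atoms: IE_2 generally rises across a period (higher Z_eff) and falls down a group (larger shell), subject to the usual subshell exceptions.
Valence configurations: Al⁺ [Ne]3s², Ca⁺ [Ar]4s¹, S⁺ [Ne]3s²3p³, Mg⁺ [Ne]3s¹.
Approximate IE_2 values (kJ/mol): Al 1817, Ca 1145, S 2252, Mg 1451.
Putting it together, IE_2: Ca < Mg < Al < S.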